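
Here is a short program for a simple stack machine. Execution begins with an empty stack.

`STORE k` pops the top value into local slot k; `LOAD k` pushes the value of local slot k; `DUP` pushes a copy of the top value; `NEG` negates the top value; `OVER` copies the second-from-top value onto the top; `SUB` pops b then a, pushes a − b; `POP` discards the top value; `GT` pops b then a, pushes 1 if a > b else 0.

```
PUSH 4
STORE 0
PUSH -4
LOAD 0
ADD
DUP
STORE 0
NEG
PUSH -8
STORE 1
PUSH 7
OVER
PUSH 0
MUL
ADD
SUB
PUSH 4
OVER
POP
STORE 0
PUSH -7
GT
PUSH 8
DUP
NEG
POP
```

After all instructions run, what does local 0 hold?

PUSH 4  → 4
STORE 0 → (empty)
PUSH -4 → -4
LOAD 0  → -4 4
ADD     → 0
DUP     → 0 0
STORE 0 → 0
NEG     → 0
PUSH -8 → 0 -8
STORE 1 → 0
PUSH 7  → 0 7
OVER    → 0 7 0
PUSH 0  → 0 7 0 0
MUL     → 0 7 0
ADD     → 0 7
SUB     → -7
PUSH 4  → -7 4
OVER    → -7 4 -7
POP     → -7 4
STORE 0 → -7
PUSH -7 → -7 -7
GT      → 0
PUSH 8  → 0 8
DUP     → 0 8 8
NEG     → 0 8 -8
POP     → 0 8

4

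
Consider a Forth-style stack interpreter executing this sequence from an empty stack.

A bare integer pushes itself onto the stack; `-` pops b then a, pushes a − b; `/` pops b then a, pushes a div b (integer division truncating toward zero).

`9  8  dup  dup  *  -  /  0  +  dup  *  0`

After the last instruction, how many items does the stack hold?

9   → [9]
8   → [9, 8]
dup → [9, 8, 8]
dup → [9, 8, 8, 8]
*   → [9, 8, 64]
-   → [9, -56]
/   → [0]
0   → [0, 0]
+   → [0]
dup → [0, 0]
*   → [0]
0   → [0, 0]

2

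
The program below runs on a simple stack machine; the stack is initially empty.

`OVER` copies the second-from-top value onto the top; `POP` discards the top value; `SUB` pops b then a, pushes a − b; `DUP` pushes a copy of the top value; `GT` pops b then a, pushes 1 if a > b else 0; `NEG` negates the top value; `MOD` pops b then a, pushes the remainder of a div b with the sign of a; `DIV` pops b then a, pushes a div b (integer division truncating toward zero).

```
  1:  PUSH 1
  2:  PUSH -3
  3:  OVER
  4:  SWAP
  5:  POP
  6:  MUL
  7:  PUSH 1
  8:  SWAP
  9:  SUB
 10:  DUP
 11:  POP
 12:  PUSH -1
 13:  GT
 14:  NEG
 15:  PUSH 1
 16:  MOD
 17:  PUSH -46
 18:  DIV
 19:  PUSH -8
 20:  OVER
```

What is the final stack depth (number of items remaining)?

3

PUSH 1   : [1]
PUSH -3  : [1, -3]
OVER     : [1, -3, 1]
SWAP     : [1, 1, -3]
POP      : [1, 1]
MUL      : [1]
PUSH 1   : [1, 1]
SWAP     : [1, 1]
SUB      : [0]
DUP      : [0, 0]
POP      : [0]
PUSH -1  : [0, -1]
GT       : [1]
NEG      : [-1]
PUSH 1   : [-1, 1]
MOD      : [0]
PUSH -46 : [0, -46]
DIV      : [0]
PUSH -8  : [0, -8]
OVER     : [0, -8, 0]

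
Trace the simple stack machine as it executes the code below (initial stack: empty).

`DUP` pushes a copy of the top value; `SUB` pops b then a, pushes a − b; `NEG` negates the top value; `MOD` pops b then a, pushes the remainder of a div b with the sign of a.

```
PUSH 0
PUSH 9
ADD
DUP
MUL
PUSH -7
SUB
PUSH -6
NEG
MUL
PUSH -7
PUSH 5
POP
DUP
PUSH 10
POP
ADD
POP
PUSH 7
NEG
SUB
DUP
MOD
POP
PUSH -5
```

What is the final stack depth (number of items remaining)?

PUSH 0   0
PUSH 9   0 9
ADD      9
DUP      9 9
MUL      81
PUSH -7  81 -7
SUB      88
PUSH -6  88 -6
NEG      88 6
MUL      528
PUSH -7  528 -7
PUSH 5   528 -7 5
POP      528 -7
DUP      528 -7 -7
PUSH 10  528 -7 -7 10
POP      528 -7 -7
ADD      528 -14
POP      528
PUSH 7   528 7
NEG      528 -7
SUB      535
DUP      535 535
MOD      0
POP      (empty)
PUSH -5  -5

1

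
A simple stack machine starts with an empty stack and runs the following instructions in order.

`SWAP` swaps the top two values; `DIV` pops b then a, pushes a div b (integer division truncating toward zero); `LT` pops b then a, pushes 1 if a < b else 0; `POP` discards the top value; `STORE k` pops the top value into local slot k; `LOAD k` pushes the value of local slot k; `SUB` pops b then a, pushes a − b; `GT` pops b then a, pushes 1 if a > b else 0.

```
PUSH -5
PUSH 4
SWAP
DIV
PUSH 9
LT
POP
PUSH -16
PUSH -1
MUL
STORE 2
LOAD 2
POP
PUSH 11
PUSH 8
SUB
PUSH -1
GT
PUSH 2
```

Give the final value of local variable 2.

PUSH -5  : -5
PUSH 4   : -5 4
SWAP     : 4 -5
DIV      : 0
PUSH 9   : 0 9
LT       : 1
POP      : (empty)
PUSH -16 : -16
PUSH -1  : -16 -1
MUL      : 16
STORE 2  : (empty)
LOAD 2   : 16
POP      : (empty)
PUSH 11  : 11
PUSH 8   : 11 8
SUB      : 3
PUSH -1  : 3 -1
GT       : 1
PUSH 2   : 1 2

16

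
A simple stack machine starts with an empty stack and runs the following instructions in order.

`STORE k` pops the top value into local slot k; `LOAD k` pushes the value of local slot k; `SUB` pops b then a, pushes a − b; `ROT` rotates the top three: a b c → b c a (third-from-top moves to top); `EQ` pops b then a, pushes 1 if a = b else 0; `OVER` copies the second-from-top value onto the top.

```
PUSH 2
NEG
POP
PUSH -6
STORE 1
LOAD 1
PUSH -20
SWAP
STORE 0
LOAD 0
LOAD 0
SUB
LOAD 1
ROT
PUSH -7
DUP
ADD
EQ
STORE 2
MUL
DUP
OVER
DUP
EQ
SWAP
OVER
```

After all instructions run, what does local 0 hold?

PUSH 2   → 2
NEG      → -2
POP      → (empty)
PUSH -6  → -6
STORE 1  → (empty)
LOAD 1   → -6
PUSH -20 → -6 -20
SWAP     → -20 -6
STORE 0  → -20
LOAD 0   → -20 -6
LOAD 0   → -20 -6 -6
SUB      → -20 0
LOAD 1   → -20 0 -6
ROT      → 0 -6 -20
PUSH -7  → 0 -6 -20 -7
DUP      → 0 -6 -20 -7 -7
ADD      → 0 -6 -20 -14
EQ       → 0 -6 0
STORE 2  → 0 -6
MUL      → 0
DUP      → 0 0
OVER     → 0 0 0
DUP      → 0 0 0 0
EQ       → 0 0 1
SWAP     → 0 1 0
OVER     → 0 1 0 1

-6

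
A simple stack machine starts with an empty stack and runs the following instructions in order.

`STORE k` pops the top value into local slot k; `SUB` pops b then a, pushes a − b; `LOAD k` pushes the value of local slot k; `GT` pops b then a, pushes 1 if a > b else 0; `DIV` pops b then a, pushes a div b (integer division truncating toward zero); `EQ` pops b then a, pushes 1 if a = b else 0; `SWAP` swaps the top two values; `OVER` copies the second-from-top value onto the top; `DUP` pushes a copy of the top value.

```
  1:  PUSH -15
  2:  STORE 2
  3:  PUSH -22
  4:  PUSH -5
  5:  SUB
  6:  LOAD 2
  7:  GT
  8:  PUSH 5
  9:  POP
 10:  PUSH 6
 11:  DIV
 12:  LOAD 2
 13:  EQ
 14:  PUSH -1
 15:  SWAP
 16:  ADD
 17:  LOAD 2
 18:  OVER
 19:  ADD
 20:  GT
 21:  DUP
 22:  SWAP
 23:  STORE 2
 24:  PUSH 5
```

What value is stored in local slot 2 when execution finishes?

PUSH -15 -> [-15]
STORE 2  -> []
PUSH -22 -> [-22]
PUSH -5  -> [-22, -5]
SUB      -> [-17]
LOAD 2   -> [-17, -15]
GT       -> [0]
PUSH 5   -> [0, 5]
POP      -> [0]
PUSH 6   -> [0, 6]
DIV      -> [0]
LOAD 2   -> [0, -15]
EQ       -> [0]
PUSH -1  -> [0, -1]
SWAP     -> [-1, 0]
ADD      -> [-1]
LOAD 2   -> [-1, -15]
OVER     -> [-1, -15, -1]
ADD      -> [-1, -16]
GT       -> [1]
DUP      -> [1, 1]
SWAP     -> [1, 1]
STORE 2  -> [1]
PUSH 5   -> [1, 5]

1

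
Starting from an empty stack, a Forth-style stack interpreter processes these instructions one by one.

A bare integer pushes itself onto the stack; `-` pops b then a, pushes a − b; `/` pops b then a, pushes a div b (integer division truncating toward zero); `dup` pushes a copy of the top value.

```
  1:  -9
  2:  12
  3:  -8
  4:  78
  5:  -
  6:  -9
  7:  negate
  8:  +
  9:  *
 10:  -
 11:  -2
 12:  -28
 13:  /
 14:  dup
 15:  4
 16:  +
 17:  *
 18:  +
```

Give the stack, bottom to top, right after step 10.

[915]

-9     : [-9]
12     : [-9, 12]
-8     : [-9, 12, -8]
78     : [-9, 12, -8, 78]
-      : [-9, 12, -86]
-9     : [-9, 12, -86, -9]
negate : [-9, 12, -86, 9]
+      : [-9, 12, -77]
*      : [-9, -924]
-      : [915]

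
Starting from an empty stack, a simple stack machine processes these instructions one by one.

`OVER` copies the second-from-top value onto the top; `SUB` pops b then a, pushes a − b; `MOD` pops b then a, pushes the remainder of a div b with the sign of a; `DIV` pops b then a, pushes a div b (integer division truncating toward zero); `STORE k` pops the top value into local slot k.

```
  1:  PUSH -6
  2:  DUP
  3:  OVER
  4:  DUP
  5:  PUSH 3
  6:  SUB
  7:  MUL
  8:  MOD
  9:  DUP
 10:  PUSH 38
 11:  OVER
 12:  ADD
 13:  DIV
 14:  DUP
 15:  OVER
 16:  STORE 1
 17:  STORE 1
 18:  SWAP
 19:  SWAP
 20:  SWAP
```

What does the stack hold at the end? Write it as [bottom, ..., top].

[-6, 0, -6]

PUSH -6 -> [-6]
DUP     -> [-6, -6]
OVER    -> [-6, -6, -6]
DUP     -> [-6, -6, -6, -6]
PUSH 3  -> [-6, -6, -6, -6, 3]
SUB     -> [-6, -6, -6, -9]
MUL     -> [-6, -6, 54]
MOD     -> [-6, -6]
DUP     -> [-6, -6, -6]
PUSH 38 -> [-6, -6, -6, 38]
OVER    -> [-6, -6, -6, 38, -6]
ADD     -> [-6, -6, -6, 32]
DIV     -> [-6, -6, 0]
DUP     -> [-6, -6, 0, 0]
OVER    -> [-6, -6, 0, 0, 0]
STORE 1 -> [-6, -6, 0, 0]
STORE 1 -> [-6, -6, 0]
SWAP    -> [-6, 0, -6]
SWAP    -> [-6, -6, 0]
SWAP    -> [-6, 0, -6]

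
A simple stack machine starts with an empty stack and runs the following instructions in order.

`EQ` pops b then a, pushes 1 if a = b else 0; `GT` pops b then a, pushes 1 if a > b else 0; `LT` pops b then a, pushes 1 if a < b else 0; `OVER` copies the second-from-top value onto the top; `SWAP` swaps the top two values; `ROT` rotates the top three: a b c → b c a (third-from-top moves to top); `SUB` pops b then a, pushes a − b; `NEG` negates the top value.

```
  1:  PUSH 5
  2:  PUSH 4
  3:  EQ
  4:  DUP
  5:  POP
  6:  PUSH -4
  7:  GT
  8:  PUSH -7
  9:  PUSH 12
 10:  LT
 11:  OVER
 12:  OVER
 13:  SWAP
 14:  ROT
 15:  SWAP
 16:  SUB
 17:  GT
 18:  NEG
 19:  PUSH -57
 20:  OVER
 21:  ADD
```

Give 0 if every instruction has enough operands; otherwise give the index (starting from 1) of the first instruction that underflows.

PUSH 5   -> 5
PUSH 4   -> 5 4
EQ       -> 0
DUP      -> 0 0
POP      -> 0
PUSH -4  -> 0 -4
GT       -> 1
PUSH -7  -> 1 -7
PUSH 12  -> 1 -7 12
LT       -> 1 1
OVER     -> 1 1 1
OVER     -> 1 1 1 1
SWAP     -> 1 1 1 1
ROT      -> 1 1 1 1
SWAP     -> 1 1 1 1
SUB      -> 1 1 0
GT       -> 1 1
NEG      -> 1 -1
PUSH -57 -> 1 -1 -57
OVER     -> 1 -1 -57 -1
ADD      -> 1 -1 -58

0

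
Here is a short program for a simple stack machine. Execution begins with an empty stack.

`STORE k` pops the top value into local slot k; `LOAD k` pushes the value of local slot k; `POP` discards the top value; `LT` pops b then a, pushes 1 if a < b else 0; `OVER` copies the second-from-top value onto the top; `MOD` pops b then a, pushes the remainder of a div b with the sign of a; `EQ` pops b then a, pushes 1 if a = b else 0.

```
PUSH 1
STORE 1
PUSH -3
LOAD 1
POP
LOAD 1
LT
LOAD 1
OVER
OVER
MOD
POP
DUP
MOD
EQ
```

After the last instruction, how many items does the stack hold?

PUSH 1   [1]
STORE 1  []
PUSH -3  [-3]
LOAD 1   [-3, 1]
POP      [-3]
LOAD 1   [-3, 1]
LT       [1]
LOAD 1   [1, 1]
OVER     [1, 1, 1]
OVER     [1, 1, 1, 1]
MOD      [1, 1, 0]
POP      [1, 1]
DUP      [1, 1, 1]
MOD      [1, 0]
EQ       [0]

1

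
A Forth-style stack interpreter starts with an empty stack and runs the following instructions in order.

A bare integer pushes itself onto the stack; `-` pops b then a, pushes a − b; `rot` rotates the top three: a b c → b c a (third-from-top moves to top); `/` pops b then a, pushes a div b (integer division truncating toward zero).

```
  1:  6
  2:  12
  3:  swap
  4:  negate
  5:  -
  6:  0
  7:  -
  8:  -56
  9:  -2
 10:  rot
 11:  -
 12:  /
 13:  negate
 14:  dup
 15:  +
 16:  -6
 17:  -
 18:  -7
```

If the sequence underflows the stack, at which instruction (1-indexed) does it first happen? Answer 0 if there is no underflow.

0

6      → [6]
12     → [6, 12]
swap   → [12, 6]
negate → [12, -6]
-      → [18]
0      → [18, 0]
-      → [18]
-56    → [18, -56]
-2     → [18, -56, -2]
rot    → [-56, -2, 18]
-      → [-56, -20]
/      → [2]
negate → [-2]
dup    → [-2, -2]
+      → [-4]
-6     → [-4, -6]
-      → [2]
-7     → [2, -7]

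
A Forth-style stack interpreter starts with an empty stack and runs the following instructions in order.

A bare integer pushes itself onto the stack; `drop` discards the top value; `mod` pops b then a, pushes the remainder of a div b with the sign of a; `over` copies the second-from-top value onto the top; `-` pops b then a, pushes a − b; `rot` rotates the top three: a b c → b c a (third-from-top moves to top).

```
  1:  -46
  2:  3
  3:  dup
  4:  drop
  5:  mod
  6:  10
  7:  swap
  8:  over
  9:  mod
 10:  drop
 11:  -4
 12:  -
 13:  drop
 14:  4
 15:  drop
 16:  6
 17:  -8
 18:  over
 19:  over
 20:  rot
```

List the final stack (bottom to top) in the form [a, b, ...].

-46   [-46]
3     [-46, 3]
dup   [-46, 3, 3]
drop  [-46, 3]
mod   [-1]
10    [-1, 10]
swap  [10, -1]
over  [10, -1, 10]
mod   [10, -1]
drop  [10]
-4    [10, -4]
-     [14]
drop  []
4     [4]
drop  []
6     [6]
-8    [6, -8]
over  [6, -8, 6]
over  [6, -8, 6, -8]
rot   [6, 6, -8, -8]

[6, 6, -8, -8]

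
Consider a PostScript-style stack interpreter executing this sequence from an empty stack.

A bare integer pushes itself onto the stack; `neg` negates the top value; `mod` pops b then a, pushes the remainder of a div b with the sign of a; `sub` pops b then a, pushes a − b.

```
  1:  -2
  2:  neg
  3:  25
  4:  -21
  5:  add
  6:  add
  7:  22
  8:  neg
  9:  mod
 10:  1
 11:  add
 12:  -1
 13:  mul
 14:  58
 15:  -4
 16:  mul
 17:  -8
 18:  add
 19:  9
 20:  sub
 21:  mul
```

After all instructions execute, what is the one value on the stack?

1743

-2  -> [-2]
neg -> [2]
25  -> [2, 25]
-21 -> [2, 25, -21]
add -> [2, 4]
add -> [6]
22  -> [6, 22]
neg -> [6, -22]
mod -> [6]
1   -> [6, 1]
add -> [7]
-1  -> [7, -1]
mul -> [-7]
58  -> [-7, 58]
-4  -> [-7, 58, -4]
mul -> [-7, -232]
-8  -> [-7, -232, -8]
add -> [-7, -240]
9   -> [-7, -240, 9]
sub -> [-7, -249]
mul -> [1743]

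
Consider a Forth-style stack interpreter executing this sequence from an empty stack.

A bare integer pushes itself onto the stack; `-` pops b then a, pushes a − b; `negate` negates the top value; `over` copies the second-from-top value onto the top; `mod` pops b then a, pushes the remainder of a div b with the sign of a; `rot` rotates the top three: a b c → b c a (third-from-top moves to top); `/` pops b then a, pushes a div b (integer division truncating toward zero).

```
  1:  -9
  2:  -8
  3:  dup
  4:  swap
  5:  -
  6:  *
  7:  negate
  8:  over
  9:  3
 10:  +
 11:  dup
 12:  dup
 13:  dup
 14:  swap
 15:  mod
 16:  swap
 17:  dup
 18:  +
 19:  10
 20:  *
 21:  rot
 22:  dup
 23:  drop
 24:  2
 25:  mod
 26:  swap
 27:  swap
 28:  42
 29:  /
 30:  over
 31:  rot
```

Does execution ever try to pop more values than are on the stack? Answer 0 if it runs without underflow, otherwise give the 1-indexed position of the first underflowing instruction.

8

-9     : [-9]
-8     : [-9, -8]
dup    : [-9, -8, -8]
swap   : [-9, -8, -8]
-      : [-9, 0]
*      : [0]
negate : [0]
over  — needs 2 operands, stack has 1 → underflow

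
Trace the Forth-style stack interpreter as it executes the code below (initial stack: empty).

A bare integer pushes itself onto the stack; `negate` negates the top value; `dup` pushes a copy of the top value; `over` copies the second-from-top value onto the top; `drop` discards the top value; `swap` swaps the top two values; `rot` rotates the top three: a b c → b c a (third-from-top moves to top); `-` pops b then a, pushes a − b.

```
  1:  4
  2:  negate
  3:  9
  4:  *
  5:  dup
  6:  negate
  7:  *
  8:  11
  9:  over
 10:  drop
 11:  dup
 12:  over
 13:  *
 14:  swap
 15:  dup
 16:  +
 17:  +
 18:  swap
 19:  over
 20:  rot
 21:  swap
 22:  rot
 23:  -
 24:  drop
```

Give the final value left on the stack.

143

4      : [4]
negate : [-4]
9      : [-4, 9]
*      : [-36]
dup    : [-36, -36]
negate : [-36, 36]
*      : [-1296]
11     : [-1296, 11]
over   : [-1296, 11, -1296]
drop   : [-1296, 11]
dup    : [-1296, 11, 11]
over   : [-1296, 11, 11, 11]
*      : [-1296, 11, 121]
swap   : [-1296, 121, 11]
dup    : [-1296, 121, 11, 11]
+      : [-1296, 121, 22]
+      : [-1296, 143]
swap   : [143, -1296]
over   : [143, -1296, 143]
rot    : [-1296, 143, 143]
swap   : [-1296, 143, 143]
rot    : [143, 143, -1296]
-      : [143, 1439]
drop   : [143]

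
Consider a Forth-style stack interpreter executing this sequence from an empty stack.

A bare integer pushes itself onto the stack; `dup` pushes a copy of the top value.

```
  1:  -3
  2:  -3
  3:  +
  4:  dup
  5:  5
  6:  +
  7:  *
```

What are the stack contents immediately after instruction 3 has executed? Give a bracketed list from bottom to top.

[-6]

-3 : [-3]
-3 : [-3, -3]
+  : [-6]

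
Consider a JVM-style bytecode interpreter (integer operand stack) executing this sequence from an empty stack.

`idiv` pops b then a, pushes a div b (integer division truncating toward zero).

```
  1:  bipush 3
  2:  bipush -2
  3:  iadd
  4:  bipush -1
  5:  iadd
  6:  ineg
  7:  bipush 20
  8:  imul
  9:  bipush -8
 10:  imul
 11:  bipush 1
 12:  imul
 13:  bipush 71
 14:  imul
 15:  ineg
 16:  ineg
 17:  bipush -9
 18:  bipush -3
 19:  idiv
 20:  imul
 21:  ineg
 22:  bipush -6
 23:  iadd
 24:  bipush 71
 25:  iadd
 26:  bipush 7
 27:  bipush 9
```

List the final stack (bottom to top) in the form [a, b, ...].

bipush 3   [3]
bipush -2  [3, -2]
iadd       [1]
bipush -1  [1, -1]
iadd       [0]
ineg       [0]
bipush 20  [0, 20]
imul       [0]
bipush -8  [0, -8]
imul       [0]
bipush 1   [0, 1]
imul       [0]
bipush 71  [0, 71]
imul       [0]
ineg       [0]
ineg       [0]
bipush -9  [0, -9]
bipush -3  [0, -9, -3]
idiv       [0, 3]
imul       [0]
ineg       [0]
bipush -6  [0, -6]
iadd       [-6]
bipush 71  [-6, 71]
iadd       [65]
bipush 7   [65, 7]
bipush 9   [65, 7, 9]

[65, 7, 9]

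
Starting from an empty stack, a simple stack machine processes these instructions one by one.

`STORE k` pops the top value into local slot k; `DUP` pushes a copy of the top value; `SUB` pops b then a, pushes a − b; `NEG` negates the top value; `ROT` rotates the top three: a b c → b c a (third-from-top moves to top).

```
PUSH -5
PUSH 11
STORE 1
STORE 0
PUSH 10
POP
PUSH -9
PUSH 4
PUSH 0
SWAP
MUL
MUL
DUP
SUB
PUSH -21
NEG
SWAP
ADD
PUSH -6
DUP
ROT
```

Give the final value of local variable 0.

PUSH -5  : [-5]
PUSH 11  : [-5, 11]
STORE 1  : [-5]
STORE 0  : []
PUSH 10  : [10]
POP      : []
PUSH -9  : [-9]
PUSH 4   : [-9, 4]
PUSH 0   : [-9, 4, 0]
SWAP     : [-9, 0, 4]
MUL      : [-9, 0]
MUL      : [0]
DUP      : [0, 0]
SUB      : [0]
PUSH -21 : [0, -21]
NEG      : [0, 21]
SWAP     : [21, 0]
ADD      : [21]
PUSH -6  : [21, -6]
DUP      : [21, -6, -6]
ROT      : [-6, -6, 21]

-5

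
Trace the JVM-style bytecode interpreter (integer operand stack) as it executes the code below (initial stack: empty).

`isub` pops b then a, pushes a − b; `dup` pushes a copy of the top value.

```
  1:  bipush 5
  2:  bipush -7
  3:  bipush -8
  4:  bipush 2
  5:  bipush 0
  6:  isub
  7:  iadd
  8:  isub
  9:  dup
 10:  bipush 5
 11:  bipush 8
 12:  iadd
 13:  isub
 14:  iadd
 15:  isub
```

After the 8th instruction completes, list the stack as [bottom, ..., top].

bipush 5  : [5]
bipush -7 : [5, -7]
bipush -8 : [5, -7, -8]
bipush 2  : [5, -7, -8, 2]
bipush 0  : [5, -7, -8, 2, 0]
isub      : [5, -7, -8, 2]
iadd      : [5, -7, -6]
isub      : [5, -1]

[5, -1]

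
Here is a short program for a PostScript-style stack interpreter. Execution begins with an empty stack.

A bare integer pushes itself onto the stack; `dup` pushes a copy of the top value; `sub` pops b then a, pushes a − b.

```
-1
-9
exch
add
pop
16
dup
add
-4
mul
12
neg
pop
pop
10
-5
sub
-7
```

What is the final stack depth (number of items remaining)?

2

-1   : -1
-9   : -1 -9
exch : -9 -1
add  : -10
pop  : (empty)
16   : 16
dup  : 16 16
add  : 32
-4   : 32 -4
mul  : -128
12   : -128 12
neg  : -128 -12
pop  : -128
pop  : (empty)
10   : 10
-5   : 10 -5
sub  : 15
-7   : 15 -7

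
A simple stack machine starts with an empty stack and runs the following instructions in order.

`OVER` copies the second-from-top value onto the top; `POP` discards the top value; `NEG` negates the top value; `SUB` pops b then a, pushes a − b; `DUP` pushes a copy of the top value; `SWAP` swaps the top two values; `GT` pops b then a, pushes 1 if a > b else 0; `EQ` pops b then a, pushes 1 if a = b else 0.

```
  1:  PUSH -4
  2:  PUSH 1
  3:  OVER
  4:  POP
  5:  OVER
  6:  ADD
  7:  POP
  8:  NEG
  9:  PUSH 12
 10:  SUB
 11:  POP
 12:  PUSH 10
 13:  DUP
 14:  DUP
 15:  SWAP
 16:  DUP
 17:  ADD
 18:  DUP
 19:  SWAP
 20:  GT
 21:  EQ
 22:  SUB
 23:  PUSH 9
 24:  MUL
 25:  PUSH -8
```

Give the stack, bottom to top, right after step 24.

PUSH -4 -> [-4]
PUSH 1  -> [-4, 1]
OVER    -> [-4, 1, -4]
POP     -> [-4, 1]
OVER    -> [-4, 1, -4]
ADD     -> [-4, -3]
POP     -> [-4]
NEG     -> [4]
PUSH 12 -> [4, 12]
SUB     -> [-8]
POP     -> []
PUSH 10 -> [10]
DUP     -> [10, 10]
DUP     -> [10, 10, 10]
SWAP    -> [10, 10, 10]
DUP     -> [10, 10, 10, 10]
ADD     -> [10, 10, 20]
DUP     -> [10, 10, 20, 20]
SWAP    -> [10, 10, 20, 20]
GT      -> [10, 10, 0]
EQ      -> [10, 0]
SUB     -> [10]
PUSH 9  -> [10, 9]
MUL     -> [90]

[90]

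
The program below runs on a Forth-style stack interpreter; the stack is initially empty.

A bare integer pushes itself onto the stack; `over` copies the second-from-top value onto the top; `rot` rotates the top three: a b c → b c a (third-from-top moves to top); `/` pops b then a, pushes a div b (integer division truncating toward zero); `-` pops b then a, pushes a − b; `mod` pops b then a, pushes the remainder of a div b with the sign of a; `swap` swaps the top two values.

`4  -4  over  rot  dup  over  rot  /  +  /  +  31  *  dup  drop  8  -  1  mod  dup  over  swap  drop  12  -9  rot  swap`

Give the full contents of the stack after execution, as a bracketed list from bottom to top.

4    : 4
-4   : 4 -4
over : 4 -4 4
rot  : -4 4 4
dup  : -4 4 4 4
over : -4 4 4 4 4
rot  : -4 4 4 4 4
/    : -4 4 4 1
+    : -4 4 5
/    : -4 0
+    : -4
31   : -4 31
*    : -124
dup  : -124 -124
drop : -124
8    : -124 8
-    : -132
1    : -132 1
mod  : 0
dup  : 0 0
over : 0 0 0
swap : 0 0 0
drop : 0 0
12   : 0 0 12
-9   : 0 0 12 -9
rot  : 0 12 -9 0
swap : 0 12 0 -9

[0, 12, 0, -9]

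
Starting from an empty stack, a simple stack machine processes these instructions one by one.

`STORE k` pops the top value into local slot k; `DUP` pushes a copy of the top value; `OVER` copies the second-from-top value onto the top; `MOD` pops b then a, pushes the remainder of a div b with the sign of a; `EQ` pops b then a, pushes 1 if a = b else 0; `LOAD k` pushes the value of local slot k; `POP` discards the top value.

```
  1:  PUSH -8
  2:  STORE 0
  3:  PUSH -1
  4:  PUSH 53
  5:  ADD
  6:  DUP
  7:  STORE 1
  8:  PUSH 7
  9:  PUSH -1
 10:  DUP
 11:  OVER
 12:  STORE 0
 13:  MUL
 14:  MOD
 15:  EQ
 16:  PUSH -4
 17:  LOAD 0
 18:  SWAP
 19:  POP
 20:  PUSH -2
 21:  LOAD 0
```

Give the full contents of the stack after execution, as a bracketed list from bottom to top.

PUSH -8 : [-8]
STORE 0 : []
PUSH -1 : [-1]
PUSH 53 : [-1, 53]
ADD     : [52]
DUP     : [52, 52]
STORE 1 : [52]
PUSH 7  : [52, 7]
PUSH -1 : [52, 7, -1]
DUP     : [52, 7, -1, -1]
OVER    : [52, 7, -1, -1, -1]
STORE 0 : [52, 7, -1, -1]
MUL     : [52, 7, 1]
MOD     : [52, 0]
EQ      : [0]
PUSH -4 : [0, -4]
LOAD 0  : [0, -4, -1]
SWAP    : [0, -1, -4]
POP     : [0, -1]
PUSH -2 : [0, -1, -2]
LOAD 0  : [0, -1, -2, -1]

[0, -1, -2, -1]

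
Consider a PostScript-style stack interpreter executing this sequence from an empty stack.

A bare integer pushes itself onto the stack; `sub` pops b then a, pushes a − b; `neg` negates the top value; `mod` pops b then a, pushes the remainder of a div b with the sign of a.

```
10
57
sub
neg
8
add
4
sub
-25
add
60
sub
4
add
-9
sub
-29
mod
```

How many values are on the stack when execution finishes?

10  → 10
57  → 10 57
sub → -47
neg → 47
8   → 47 8
add → 55
4   → 55 4
sub → 51
-25 → 51 -25
add → 26
60  → 26 60
sub → -34
4   → -34 4
add → -30
-9  → -30 -9
sub → -21
-29 → -21 -29
mod → -21

1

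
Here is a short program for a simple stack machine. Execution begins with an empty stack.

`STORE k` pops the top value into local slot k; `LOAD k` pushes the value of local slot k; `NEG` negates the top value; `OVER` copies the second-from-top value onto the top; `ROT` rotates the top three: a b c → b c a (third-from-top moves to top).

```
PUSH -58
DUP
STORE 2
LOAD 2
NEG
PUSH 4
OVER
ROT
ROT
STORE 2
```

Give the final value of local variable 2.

4

PUSH -58 -> -58
DUP      -> -58 -58
STORE 2  -> -58
LOAD 2   -> -58 -58
NEG      -> -58 58
PUSH 4   -> -58 58 4
OVER     -> -58 58 4 58
ROT      -> -58 4 58 58
ROT      -> -58 58 58 4
STORE 2  -> -58 58 58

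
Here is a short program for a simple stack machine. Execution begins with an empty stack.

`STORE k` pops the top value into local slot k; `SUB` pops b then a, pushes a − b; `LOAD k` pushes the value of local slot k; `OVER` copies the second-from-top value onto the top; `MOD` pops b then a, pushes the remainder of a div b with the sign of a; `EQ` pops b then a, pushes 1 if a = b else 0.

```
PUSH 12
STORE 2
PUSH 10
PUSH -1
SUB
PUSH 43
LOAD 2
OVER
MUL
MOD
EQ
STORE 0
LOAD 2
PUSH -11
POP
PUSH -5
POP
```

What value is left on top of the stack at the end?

PUSH 12  : [12]
STORE 2  : []
PUSH 10  : [10]
PUSH -1  : [10, -1]
SUB      : [11]
PUSH 43  : [11, 43]
LOAD 2   : [11, 43, 12]
OVER     : [11, 43, 12, 43]
MUL      : [11, 43, 516]
MOD      : [11, 43]
EQ       : [0]
STORE 0  : []
LOAD 2   : [12]
PUSH -11 : [12, -11]
POP      : [12]
PUSH -5  : [12, -5]
POP      : [12]

12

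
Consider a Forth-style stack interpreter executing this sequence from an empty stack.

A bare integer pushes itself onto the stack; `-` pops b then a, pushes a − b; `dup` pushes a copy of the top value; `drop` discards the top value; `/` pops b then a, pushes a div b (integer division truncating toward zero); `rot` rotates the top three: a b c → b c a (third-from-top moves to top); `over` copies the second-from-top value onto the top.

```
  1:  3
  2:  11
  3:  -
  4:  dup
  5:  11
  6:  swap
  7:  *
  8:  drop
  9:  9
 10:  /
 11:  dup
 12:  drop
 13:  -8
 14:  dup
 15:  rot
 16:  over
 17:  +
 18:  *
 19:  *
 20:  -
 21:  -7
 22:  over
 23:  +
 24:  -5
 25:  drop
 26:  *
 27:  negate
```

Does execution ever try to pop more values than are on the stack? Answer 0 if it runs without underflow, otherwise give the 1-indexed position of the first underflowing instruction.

3     3
11    3 11
-     -8
dup   -8 -8
11    -8 -8 11
swap  -8 11 -8
*     -8 -88
drop  -8
9     -8 9
/     0
dup   0 0
drop  0
-8    0 -8
dup   0 -8 -8
rot   -8 -8 0
over  -8 -8 0 -8
+     -8 -8 -8
*     -8 64
*     -512
-  — needs 2 operands, stack has 1 → underflow

20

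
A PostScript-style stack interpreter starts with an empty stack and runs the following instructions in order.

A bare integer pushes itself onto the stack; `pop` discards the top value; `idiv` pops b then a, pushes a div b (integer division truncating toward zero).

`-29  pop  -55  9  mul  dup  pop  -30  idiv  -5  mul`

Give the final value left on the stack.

-80

-29  -> -29
pop  -> (empty)
-55  -> -55
9    -> -55 9
mul  -> -495
dup  -> -495 -495
pop  -> -495
-30  -> -495 -30
idiv -> 16
-5   -> 16 -5
mul  -> -80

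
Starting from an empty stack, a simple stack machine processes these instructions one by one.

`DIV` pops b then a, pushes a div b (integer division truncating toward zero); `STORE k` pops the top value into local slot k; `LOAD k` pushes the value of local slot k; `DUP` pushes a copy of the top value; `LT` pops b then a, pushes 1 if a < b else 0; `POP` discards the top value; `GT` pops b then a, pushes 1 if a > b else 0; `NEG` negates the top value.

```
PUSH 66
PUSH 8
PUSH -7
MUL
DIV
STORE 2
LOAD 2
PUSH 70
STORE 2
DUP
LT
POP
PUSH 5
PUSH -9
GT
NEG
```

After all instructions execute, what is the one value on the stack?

PUSH 66  [66]
PUSH 8   [66, 8]
PUSH -7  [66, 8, -7]
MUL      [66, -56]
DIV      [-1]
STORE 2  []
LOAD 2   [-1]
PUSH 70  [-1, 70]
STORE 2  [-1]
DUP      [-1, -1]
LT       [0]
POP      []
PUSH 5   [5]
PUSH -9  [5, -9]
GT       [1]
NEG      [-1]

-1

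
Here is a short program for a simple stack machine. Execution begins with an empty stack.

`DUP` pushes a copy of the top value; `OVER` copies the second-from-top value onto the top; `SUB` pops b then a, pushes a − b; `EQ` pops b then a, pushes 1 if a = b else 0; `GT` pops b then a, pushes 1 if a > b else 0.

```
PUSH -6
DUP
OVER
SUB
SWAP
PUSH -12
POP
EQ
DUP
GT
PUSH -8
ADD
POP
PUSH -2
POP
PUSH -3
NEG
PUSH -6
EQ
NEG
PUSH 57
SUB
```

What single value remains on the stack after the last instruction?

PUSH -6  → [-6]
DUP      → [-6, -6]
OVER     → [-6, -6, -6]
SUB      → [-6, 0]
SWAP     → [0, -6]
PUSH -12 → [0, -6, -12]
POP      → [0, -6]
EQ       → [0]
DUP      → [0, 0]
GT       → [0]
PUSH -8  → [0, -8]
ADD      → [-8]
POP      → []
PUSH -2  → [-2]
POP      → []
PUSH -3  → [-3]
NEG      → [3]
PUSH -6  → [3, -6]
EQ       → [0]
NEG      → [0]
PUSH 57  → [0, 57]
SUB      → [-57]

-57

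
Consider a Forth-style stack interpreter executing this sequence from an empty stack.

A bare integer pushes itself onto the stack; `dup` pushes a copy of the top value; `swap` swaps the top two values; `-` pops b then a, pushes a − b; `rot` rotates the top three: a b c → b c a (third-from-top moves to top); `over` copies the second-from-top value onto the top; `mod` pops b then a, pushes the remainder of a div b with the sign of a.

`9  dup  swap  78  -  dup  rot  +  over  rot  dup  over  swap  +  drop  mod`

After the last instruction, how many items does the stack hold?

2

9    → [9]
dup  → [9, 9]
swap → [9, 9]
78   → [9, 9, 78]
-    → [9, -69]
dup  → [9, -69, -69]
rot  → [-69, -69, 9]
+    → [-69, -60]
over → [-69, -60, -69]
rot  → [-60, -69, -69]
dup  → [-60, -69, -69, -69]
over → [-60, -69, -69, -69, -69]
swap → [-60, -69, -69, -69, -69]
+    → [-60, -69, -69, -138]
drop → [-60, -69, -69]
mod  → [-60, 0]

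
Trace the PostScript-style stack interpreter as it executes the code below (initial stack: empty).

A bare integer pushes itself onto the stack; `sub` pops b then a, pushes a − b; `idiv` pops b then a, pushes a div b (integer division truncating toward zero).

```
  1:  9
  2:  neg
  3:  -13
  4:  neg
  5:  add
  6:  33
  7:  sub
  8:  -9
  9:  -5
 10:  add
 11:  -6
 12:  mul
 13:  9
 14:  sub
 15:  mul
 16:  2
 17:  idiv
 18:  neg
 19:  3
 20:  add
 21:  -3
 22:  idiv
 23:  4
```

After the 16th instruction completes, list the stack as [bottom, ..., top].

[-2175, 2]

9    [9]
neg  [-9]
-13  [-9, -13]
neg  [-9, 13]
add  [4]
33   [4, 33]
sub  [-29]
-9   [-29, -9]
-5   [-29, -9, -5]
add  [-29, -14]
-6   [-29, -14, -6]
mul  [-29, 84]
9    [-29, 84, 9]
sub  [-29, 75]
mul  [-2175]
2    [-2175, 2]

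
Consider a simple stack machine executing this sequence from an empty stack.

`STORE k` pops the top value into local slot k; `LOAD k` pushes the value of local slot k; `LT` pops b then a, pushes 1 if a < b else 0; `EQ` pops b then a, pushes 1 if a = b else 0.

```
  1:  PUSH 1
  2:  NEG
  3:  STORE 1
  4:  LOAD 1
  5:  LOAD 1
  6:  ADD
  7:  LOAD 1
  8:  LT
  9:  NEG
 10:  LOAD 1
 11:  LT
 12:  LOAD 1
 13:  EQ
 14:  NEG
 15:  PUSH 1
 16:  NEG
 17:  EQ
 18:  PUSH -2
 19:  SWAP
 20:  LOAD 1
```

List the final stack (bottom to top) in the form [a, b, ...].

PUSH 1  → 1
NEG     → -1
STORE 1 → (empty)
LOAD 1  → -1
LOAD 1  → -1 -1
ADD     → -2
LOAD 1  → -2 -1
LT      → 1
NEG     → -1
LOAD 1  → -1 -1
LT      → 0
LOAD 1  → 0 -1
EQ      → 0
NEG     → 0
PUSH 1  → 0 1
NEG     → 0 -1
EQ      → 0
PUSH -2 → 0 -2
SWAP    → -2 0
LOAD 1  → -2 0 -1

[-2, 0, -1]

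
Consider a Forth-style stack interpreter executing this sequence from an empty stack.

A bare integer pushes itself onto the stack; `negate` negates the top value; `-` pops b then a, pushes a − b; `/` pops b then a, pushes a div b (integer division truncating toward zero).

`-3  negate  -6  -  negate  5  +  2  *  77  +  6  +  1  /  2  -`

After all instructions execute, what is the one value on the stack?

-3     → -3
negate → 3
-6     → 3 -6
-      → 9
negate → -9
5      → -9 5
+      → -4
2      → -4 2
*      → -8
77     → -8 77
+      → 69
6      → 69 6
+      → 75
1      → 75 1
/      → 75
2      → 75 2
-      → 73

73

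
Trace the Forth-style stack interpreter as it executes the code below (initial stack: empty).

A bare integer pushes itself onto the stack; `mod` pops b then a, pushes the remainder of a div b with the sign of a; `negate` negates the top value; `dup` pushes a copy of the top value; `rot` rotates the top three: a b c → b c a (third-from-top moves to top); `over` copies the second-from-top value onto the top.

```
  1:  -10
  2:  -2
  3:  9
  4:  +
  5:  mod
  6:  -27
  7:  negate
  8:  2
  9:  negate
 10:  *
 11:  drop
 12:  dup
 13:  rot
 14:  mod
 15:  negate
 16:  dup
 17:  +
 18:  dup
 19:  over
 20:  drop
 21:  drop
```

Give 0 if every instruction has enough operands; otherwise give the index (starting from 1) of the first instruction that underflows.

13

-10    : [-10]
-2     : [-10, -2]
9      : [-10, -2, 9]
+      : [-10, 7]
mod    : [-3]
-27    : [-3, -27]
negate : [-3, 27]
2      : [-3, 27, 2]
negate : [-3, 27, -2]
*      : [-3, -54]
drop   : [-3]
dup    : [-3, -3]
rot  — needs 3 operands, stack has 2 → underflow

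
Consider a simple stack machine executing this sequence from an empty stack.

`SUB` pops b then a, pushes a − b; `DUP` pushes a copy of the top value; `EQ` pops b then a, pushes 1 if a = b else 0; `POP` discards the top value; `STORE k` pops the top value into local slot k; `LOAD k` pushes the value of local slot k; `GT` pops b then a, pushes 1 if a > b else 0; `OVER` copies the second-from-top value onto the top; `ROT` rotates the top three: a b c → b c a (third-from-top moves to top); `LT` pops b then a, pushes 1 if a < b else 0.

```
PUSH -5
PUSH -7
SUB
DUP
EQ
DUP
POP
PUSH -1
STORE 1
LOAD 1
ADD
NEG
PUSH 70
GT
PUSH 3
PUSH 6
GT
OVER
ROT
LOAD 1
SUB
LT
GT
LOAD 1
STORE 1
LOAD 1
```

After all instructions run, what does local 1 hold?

PUSH -5 → -5
PUSH -7 → -5 -7
SUB     → 2
DUP     → 2 2
EQ      → 1
DUP     → 1 1
POP     → 1
PUSH -1 → 1 -1
STORE 1 → 1
LOAD 1  → 1 -1
ADD     → 0
NEG     → 0
PUSH 70 → 0 70
GT      → 0
PUSH 3  → 0 3
PUSH 6  → 0 3 6
GT      → 0 0
OVER    → 0 0 0
ROT     → 0 0 0
LOAD 1  → 0 0 0 -1
SUB     → 0 0 1
LT      → 0 1
GT      → 0
LOAD 1  → 0 -1
STORE 1 → 0
LOAD 1  → 0 -1

-1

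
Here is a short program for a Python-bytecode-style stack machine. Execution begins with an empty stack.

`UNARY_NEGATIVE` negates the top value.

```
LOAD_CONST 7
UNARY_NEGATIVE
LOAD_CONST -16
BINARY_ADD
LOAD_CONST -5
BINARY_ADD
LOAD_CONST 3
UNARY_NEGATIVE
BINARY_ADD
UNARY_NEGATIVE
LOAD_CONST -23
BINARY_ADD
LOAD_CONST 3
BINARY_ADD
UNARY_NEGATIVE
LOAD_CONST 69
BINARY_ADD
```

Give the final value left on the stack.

58

LOAD_CONST 7    7
UNARY_NEGATIVE  -7
LOAD_CONST -16  -7 -16
BINARY_ADD      -23
LOAD_CONST -5   -23 -5
BINARY_ADD      -28
LOAD_CONST 3    -28 3
UNARY_NEGATIVE  -28 -3
BINARY_ADD      -31
UNARY_NEGATIVE  31
LOAD_CONST -23  31 -23
BINARY_ADD      8
LOAD_CONST 3    8 3
BINARY_ADD      11
UNARY_NEGATIVE  -11
LOAD_CONST 69   -11 69
BINARY_ADD      58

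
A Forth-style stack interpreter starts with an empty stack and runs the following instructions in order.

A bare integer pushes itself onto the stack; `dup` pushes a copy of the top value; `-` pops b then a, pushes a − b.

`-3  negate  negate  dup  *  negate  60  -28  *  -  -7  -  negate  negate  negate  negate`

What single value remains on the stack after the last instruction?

1678

-3     → -3
negate → 3
negate → -3
dup    → -3 -3
*      → 9
negate → -9
60     → -9 60
-28    → -9 60 -28
*      → -9 -1680
-      → 1671
-7     → 1671 -7
-      → 1678
negate → -1678
negate → 1678
negate → -1678
negate → 1678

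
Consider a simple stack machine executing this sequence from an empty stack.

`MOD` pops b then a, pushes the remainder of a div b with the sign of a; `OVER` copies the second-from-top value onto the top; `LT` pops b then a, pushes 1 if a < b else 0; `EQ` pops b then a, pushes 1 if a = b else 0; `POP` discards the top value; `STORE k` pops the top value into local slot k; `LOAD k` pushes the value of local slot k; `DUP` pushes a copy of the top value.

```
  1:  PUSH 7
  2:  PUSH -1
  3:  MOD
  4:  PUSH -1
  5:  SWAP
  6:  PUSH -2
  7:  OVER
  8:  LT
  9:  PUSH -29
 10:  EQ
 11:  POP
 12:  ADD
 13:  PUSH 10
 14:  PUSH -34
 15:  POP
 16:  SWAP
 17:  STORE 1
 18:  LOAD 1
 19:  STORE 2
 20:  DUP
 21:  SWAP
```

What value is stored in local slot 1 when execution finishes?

-1

PUSH 7    7
PUSH -1   7 -1
MOD       0
PUSH -1   0 -1
SWAP      -1 0
PUSH -2   -1 0 -2
OVER      -1 0 -2 0
LT        -1 0 1
PUSH -29  -1 0 1 -29
EQ        -1 0 0
POP       -1 0
ADD       -1
PUSH 10   -1 10
PUSH -34  -1 10 -34
POP       -1 10
SWAP      10 -1
STORE 1   10
LOAD 1    10 -1
STORE 2   10
DUP       10 10
SWAP      10 10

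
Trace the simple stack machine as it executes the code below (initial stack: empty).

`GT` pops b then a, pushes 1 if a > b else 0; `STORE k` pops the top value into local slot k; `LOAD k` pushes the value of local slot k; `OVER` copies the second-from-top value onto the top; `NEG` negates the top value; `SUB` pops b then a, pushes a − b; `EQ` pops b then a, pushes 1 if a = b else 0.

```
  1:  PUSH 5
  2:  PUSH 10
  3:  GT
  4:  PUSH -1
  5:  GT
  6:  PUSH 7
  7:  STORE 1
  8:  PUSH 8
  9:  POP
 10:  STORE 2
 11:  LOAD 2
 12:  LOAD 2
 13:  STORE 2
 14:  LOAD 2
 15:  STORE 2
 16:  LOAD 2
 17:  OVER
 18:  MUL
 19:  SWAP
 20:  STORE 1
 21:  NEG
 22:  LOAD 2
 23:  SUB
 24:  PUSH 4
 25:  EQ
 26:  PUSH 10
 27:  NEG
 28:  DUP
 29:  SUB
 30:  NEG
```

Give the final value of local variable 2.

1

PUSH 5   [5]
PUSH 10  [5, 10]
GT       [0]
PUSH -1  [0, -1]
GT       [1]
PUSH 7   [1, 7]
STORE 1  [1]
PUSH 8   [1, 8]
POP      [1]
STORE 2  []
LOAD 2   [1]
LOAD 2   [1, 1]
STORE 2  [1]
LOAD 2   [1, 1]
STORE 2  [1]
LOAD 2   [1, 1]
OVER     [1, 1, 1]
MUL      [1, 1]
SWAP     [1, 1]
STORE 1  [1]
NEG      [-1]
LOAD 2   [-1, 1]
SUB      [-2]
PUSH 4   [-2, 4]
EQ       [0]
PUSH 10  [0, 10]
NEG      [0, -10]
DUP      [0, -10, -10]
SUB      [0, 0]
NEG      [0, 0]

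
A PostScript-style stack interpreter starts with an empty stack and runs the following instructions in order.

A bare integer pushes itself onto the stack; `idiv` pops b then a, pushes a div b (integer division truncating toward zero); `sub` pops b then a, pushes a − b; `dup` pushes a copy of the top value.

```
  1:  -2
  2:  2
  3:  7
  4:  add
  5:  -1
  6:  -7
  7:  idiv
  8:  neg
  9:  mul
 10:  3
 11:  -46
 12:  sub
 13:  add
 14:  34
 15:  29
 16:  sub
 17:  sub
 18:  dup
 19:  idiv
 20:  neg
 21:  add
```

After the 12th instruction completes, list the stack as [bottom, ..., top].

[-2, 0, 49]

-2   → -2
2    → -2 2
7    → -2 2 7
add  → -2 9
-1   → -2 9 -1
-7   → -2 9 -1 -7
idiv → -2 9 0
neg  → -2 9 0
mul  → -2 0
3    → -2 0 3
-46  → -2 0 3 -46
sub  → -2 0 49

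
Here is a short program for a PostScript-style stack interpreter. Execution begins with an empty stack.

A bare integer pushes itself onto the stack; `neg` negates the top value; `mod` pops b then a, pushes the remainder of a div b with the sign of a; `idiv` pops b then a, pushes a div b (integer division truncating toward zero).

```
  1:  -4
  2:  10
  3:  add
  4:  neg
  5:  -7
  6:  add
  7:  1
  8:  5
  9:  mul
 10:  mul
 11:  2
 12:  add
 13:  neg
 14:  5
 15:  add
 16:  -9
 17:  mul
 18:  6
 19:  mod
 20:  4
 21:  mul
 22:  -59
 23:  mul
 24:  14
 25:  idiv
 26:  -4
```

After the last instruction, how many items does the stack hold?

-4   : [-4]
10   : [-4, 10]
add  : [6]
neg  : [-6]
-7   : [-6, -7]
add  : [-13]
1    : [-13, 1]
5    : [-13, 1, 5]
mul  : [-13, 5]
mul  : [-65]
2    : [-65, 2]
add  : [-63]
neg  : [63]
5    : [63, 5]
add  : [68]
-9   : [68, -9]
mul  : [-612]
6    : [-612, 6]
mod  : [0]
4    : [0, 4]
mul  : [0]
-59  : [0, -59]
mul  : [0]
14   : [0, 14]
idiv : [0]
-4   : [0, -4]

2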